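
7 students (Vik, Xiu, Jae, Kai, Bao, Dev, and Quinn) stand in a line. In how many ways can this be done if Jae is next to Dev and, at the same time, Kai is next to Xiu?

480

Treat {Jae,Dev} as one block (2 orders) and {Kai,Xiu} as another (2 orders).
That leaves 5 units to arrange: 2 × 2 × 5! = 4 × 120 = 480.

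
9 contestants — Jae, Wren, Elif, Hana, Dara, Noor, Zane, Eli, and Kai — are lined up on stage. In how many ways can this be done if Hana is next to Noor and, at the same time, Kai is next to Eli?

20160

Treat {Hana,Noor} as one block (2 orders) and {Kai,Eli} as another (2 orders).
That leaves 7 units to arrange: 2 × 2 × 7! = 4 × 5040 = 20160.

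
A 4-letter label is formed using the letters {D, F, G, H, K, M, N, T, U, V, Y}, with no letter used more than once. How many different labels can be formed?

This is a permutation of 4 out of 11: P(11,4) = 11!/7!.
11 × 10 × 9 × 8 = 7920.

7920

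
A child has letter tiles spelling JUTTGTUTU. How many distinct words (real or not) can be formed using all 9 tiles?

The 9 letters of JUTTGTUTU have repeats: T appearing 4 times and U appearing 3 times.
Dividing 9! = 362880 by 4!·3! = 144 for the repeated letters gives 2520.

2520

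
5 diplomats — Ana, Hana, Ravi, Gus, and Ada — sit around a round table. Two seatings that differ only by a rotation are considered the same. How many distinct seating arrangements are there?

24

Fix one person's seat to break rotational symmetry; the remaining 4 people can be arranged in (4)! = 24 ways.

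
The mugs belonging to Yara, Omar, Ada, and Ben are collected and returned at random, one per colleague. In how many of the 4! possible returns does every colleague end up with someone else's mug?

This is the derangement count D_4: permutations of 4 items with no fixed point.
By inclusion–exclusion this is Σ_{j=0}^{4} (−1)^j C(4,j)·(4−j)!.
Computing: 24 − 24 + 12 − 4 + 1 = 9.

9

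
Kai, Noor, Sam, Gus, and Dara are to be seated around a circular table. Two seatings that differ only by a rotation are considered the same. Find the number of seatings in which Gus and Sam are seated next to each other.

Treat {Gus, Sam} as one unit (2 internal orders) and seat the resulting 4 units around the table: (3)! circular arrangements.
So 2 × (3)! = 2 × 6 = 12.

12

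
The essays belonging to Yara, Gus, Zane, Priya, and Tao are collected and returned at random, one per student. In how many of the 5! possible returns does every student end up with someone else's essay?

Let Aᵢ be the assignments in which student i gets their own essay. We want the size of the complement of A₁∪…∪A_5.
By inclusion–exclusion this is Σ_{j=0}^{5} (−1)^j C(5,j)·(5−j)!.
Computing: 120 − 120 + 60 − 20 + 5 − 1 = 44.

44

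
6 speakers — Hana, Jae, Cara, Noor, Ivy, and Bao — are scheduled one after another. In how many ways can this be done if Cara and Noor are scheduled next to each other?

Glue Cara and Noor into one block (2 internal orders), leaving 5 units to arrange in a row.
So the count is 2·(5)! = 240.

240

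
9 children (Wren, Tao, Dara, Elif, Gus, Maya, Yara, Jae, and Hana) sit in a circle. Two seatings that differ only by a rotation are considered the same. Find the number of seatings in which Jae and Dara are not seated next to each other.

Without the restriction there are (8)! = 40320 seatings.
Those with Jae next to Dara: fuse the pair into one unit and seat 8 units around a circle — 2·(7)! = 10080.
Subtracting, 40320 − 10080 = 30240.

30240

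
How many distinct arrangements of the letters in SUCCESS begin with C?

Fix C in the first position and arrange the remaining 6 letters.
Those 6 letters have S appearing 3 times, giving (6)!/(3!) = 120.

120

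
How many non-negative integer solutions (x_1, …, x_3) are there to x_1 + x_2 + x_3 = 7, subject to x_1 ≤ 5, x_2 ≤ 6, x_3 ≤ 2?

17

By stars and bars, unrestricted non-negative solutions to x_1+…+x_3 = 7 number C(7+2,2) = 36.
Subtract solutions that violate a single cap (substitute x_i' = x_i − (cap_i+1)): x_1 ≥ 6 gives C(3,2) = 3; x_2 ≥ 7 gives C(2,2) = 1; x_3 ≥ 3 gives C(6,2) = 15. Together 19.
No two caps can be exceeded simultaneously, so the pair terms are all 0.
By inclusion–exclusion the count is 36 − 19 + 0 = 17.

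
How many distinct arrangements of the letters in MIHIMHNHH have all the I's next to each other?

Treat the 2 copies of I as a single block. The multiset to arrange is then {II, H, H, H, H, M, M, N}, 8 items in all.
That gives (8)!/(4!·2!) = 840 arrangements.

840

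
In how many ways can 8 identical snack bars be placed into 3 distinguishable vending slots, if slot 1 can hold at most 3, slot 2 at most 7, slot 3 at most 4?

Without the upper bounds there are C(10,2) = 45 ways to split 8 among 3 vending slots.
Subtract solutions that violate a single cap (substitute x_i' = x_i − (cap_i+1)): x_1 ≥ 4 gives C(6,2) = 15; x_2 ≥ 8 gives C(2,2) = 1; x_3 ≥ 5 gives C(5,2) = 10. Together 26.
No two caps can be exceeded simultaneously, so the pair terms are all 0.
By inclusion–exclusion the count is 45 − 26 + 0 = 19.

19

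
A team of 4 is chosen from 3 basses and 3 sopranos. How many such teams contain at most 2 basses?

12

Split by how many basses are chosen (0 through 2).
Sum: C(3,0)·C(3,4) + C(3,1)·C(3,3) + C(3,2)·C(3,2) = 0 + 3 + 9 = 12.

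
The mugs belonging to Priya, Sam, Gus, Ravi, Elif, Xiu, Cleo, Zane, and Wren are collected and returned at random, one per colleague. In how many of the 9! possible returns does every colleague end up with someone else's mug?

This is the derangement count D_9: permutations of 9 items with no fixed point.
By inclusion–exclusion this is Σ_{j=0}^{9} (−1)^j C(9,j)·(9−j)!.
Computing: 362880 − 362880 + 181440 − 60480 + 15120 − 3024 + 504 − 72 + 9 − 1 = 133496.

133496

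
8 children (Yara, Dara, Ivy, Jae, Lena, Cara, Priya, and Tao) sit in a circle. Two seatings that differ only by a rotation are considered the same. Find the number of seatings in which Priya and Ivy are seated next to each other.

Glue Priya and Ivy into a block (2 internal orders). Seating 7 units around a circle gives (6)! arrangements.
So 2 × (6)! = 2 × 720 = 1440.

1440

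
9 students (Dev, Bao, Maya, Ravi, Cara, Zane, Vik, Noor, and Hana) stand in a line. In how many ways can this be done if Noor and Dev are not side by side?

282240

Of the 9! = 362880 arrangements, those with Noor and Dev adjacent number 2 × 8! = 80640 (treat the pair as a block with 2 internal orders).
Complementary counting: 362880 − 80640 = 282240.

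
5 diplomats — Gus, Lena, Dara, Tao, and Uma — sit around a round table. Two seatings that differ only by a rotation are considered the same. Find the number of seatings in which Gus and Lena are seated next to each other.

12

Glue Gus and Lena into a block (2 internal orders). Seating 4 units around a circle gives (3)! arrangements.
So 2 × (3)! = 2 × 6 = 12.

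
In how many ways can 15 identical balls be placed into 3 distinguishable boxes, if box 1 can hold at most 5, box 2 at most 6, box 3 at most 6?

Ignoring the caps, the number of non-negative solutions to x_1+…+x_3 = 15 is C(17,2) = 136.
Subtract solutions that violate a single cap (substitute x_i' = x_i − (cap_i+1)): x_1 ≥ 6 gives C(11,2) = 55; x_2 ≥ 7 gives C(10,2) = 45; x_3 ≥ 7 gives C(10,2) = 45. Together 145.
Add back pairs where two caps are both exceeded: 6 + 6 + 3 = 15.
By inclusion–exclusion the count is 136 − 145 + 15 = 6.

6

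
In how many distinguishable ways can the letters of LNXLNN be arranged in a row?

LNXLNN has 6 letters with L appearing twice and N appearing 3 times.
So there are 6! / (3!·2!) = 60 distinguishable arrangements.

60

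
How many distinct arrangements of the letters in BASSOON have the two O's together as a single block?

360

Treat the 2 copies of O as a single block. The multiset to arrange is then {OO, A, B, N, S, S}, 6 items in all.
That gives (6)!/(2!) = 360 arrangements.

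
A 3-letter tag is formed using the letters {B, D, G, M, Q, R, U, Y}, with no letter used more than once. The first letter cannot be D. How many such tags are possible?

294

The first letter has 8−1 = 7 choices (anything except D).
The remaining 2 letters are filled from the other 7 symbols without repetition: 7 × 6 = 42.
Total: 7 × 42 = 294.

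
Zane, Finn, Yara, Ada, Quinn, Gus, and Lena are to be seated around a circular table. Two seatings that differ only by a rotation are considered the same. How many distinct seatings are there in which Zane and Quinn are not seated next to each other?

480

Without the restriction there are (6)! = 720 seatings.
Those with Zane next to Quinn: fuse the pair into one unit and seat 6 units around a circle — 2·(5)! = 240.
Subtracting, 720 − 240 = 480.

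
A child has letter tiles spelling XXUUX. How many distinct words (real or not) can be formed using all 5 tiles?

Letter multiplicities in XXUUX: U×2, X×3.
So there are 5! / (3!·2!) = 10 distinguishable arrangements.

10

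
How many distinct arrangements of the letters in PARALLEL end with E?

420

Fix E in the last position and arrange the remaining 7 letters.
Those 7 letters have A appearing twice and L appearing 3 times, giving (7)!/(3!·2!) = 420.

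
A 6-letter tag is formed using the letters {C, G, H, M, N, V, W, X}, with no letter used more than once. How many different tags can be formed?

20160

With no repetition, fill the 6 letters in order: 8 choices, then 7, down to 3.
That product is 8 × 7 × 6 × 5 × 4 × 3 = 20160.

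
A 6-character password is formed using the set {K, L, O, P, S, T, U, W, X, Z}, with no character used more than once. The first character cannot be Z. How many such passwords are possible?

136080

The first character has 10−1 = 9 choices (anything except Z).
The remaining 5 characters are filled from the other 9 symbols without repetition: 9 × 8 × 7 × 6 × 5 = 15120.
Total: 9 × 15120 = 136080.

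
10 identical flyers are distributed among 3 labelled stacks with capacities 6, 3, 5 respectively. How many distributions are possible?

14

By stars and bars, unrestricted non-negative solutions to x_1+…+x_3 = 10 number C(10+2,2) = 66.
Subtract solutions that violate a single cap (substitute x_i' = x_i − (cap_i+1)): x_1 ≥ 7 gives C(5,2) = 10; x_2 ≥ 4 gives C(8,2) = 28; x_3 ≥ 6 gives C(6,2) = 15. Together 53.
Add back pairs where two caps are both exceeded: 0 + 0 + 1 = 1.
By inclusion–exclusion the count is 66 − 53 + 1 = 14.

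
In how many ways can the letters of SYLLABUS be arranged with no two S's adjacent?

There are 8!/(2!·2!) = 10080 arrangements of SYLLABUS in total.
If the two S's are adjacent, glue them into one block, leaving 7 items to arrange: (7)!/(2!) = 2520 ways.
Hence 10080 − 2520 = 7560.

7560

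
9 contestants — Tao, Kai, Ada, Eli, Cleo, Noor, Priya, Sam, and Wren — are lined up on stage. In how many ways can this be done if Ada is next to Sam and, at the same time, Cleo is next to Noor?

20160

Treat {Ada,Sam} as one block (2 orders) and {Cleo,Noor} as another (2 orders).
That leaves 7 units to arrange: 2 × 2 × 7! = 4 × 5040 = 20160.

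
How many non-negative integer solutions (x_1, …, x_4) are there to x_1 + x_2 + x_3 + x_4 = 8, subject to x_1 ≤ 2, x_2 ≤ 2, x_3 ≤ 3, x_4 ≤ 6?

32

By stars and bars, unrestricted non-negative solutions to x_1+…+x_4 = 8 number C(8+3,3) = 165.
Subtract solutions that violate a single cap (substitute x_i' = x_i − (cap_i+1)): x_1 ≥ 3 gives C(8,3) = 56; x_2 ≥ 3 gives C(8,3) = 56; x_3 ≥ 4 gives C(7,3) = 35; x_4 ≥ 7 gives C(4,3) = 4. Together 151.
Add back pairs where two caps are both exceeded: 10 + 4 + 0 + 4 + 0 + 0 = 18.
By inclusion–exclusion the count is 165 − 151 + 18 = 32.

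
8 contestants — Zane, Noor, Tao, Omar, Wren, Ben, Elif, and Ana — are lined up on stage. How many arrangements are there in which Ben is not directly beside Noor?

30240

Of the 8! = 40320 arrangements, those with Ben and Noor adjacent number 2 × 7! = 10080 (treat the pair as a block with 2 internal orders).
So 40320 − 10080 = 30240 arrangements keep them apart.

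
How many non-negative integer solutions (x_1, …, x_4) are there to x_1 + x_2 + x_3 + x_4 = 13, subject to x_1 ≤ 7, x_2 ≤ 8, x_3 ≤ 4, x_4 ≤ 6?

225

By stars and bars, unrestricted non-negative solutions to x_1+…+x_4 = 13 number C(13+3,3) = 560.
Subtract solutions that violate a single cap (substitute x_i' = x_i − (cap_i+1)): x_1 ≥ 8 gives C(8,3) = 56; x_2 ≥ 9 gives C(7,3) = 35; x_3 ≥ 5 gives C(11,3) = 165; x_4 ≥ 7 gives C(9,3) = 84. Together 340.
Add back pairs where two caps are both exceeded: 0 + 1 + 0 + 0 + 0 + 4 = 5.
By inclusion–exclusion the count is 560 − 340 + 5 = 225.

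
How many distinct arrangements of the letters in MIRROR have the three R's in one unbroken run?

24

Treat the 3 copies of R as a single block. The multiset to arrange is then {RRR, I, M, O}, 4 items in all.
All 4 items are distinct, so there are (4)! = 24 arrangements.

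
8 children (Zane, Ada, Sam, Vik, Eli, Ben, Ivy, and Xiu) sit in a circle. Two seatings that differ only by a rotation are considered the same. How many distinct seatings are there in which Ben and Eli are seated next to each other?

1440

Glue Ben and Eli into a block (2 internal orders). Seating 7 units around a circle gives (6)! arrangements.
So 2 × (6)! = 2 × 720 = 1440.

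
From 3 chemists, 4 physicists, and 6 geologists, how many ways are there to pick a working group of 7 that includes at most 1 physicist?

Split by how many physicists are chosen (0 through 1).
Sum: C(4,0)·C(9,7) + C(4,1)·C(9,6) = 36 + 336 = 372.

372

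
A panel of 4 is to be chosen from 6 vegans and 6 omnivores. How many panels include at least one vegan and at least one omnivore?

Total 4-person selections from all 12: C(12,4) = 495.
Selections missing a whole group: no vegans → C(6,4) = 15; no omnivores → C(6,4) = 15.
Both groups omitted at once is impossible, so 495 − 30 = 465.

465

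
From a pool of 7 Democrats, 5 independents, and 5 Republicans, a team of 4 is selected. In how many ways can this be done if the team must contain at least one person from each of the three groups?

With no constraint there are C(17,4) = 2380 possible selections.
Subtract selections that omit an entire group: no Democrats → C(10,4) = 210; no independents → C(12,4) = 495; no Republicans → C(12,4) = 495.
Add back selections omitting two groups (i.e. drawn from a single group): C(7,4) + C(5,4) + C(5,4) = 45.
By inclusion–exclusion: 2380 − 1200 + 45 = 1225.

1225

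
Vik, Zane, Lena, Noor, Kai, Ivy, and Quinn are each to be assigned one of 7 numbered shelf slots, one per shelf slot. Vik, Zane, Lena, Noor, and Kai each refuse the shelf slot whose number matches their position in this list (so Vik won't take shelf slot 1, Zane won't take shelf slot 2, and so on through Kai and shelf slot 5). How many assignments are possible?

Let Aᵢ (for 1 ≤ i ≤ 5) be the placements that put person i in their forbidden shelf slot. Any j of these fix j positions, leaving (7−j)! ways to fill the rest, and there are C(5,j) ways to pick which j.
By inclusion–exclusion, the number of valid placements is Σ_{j=0}^{5} (−1)^j C(5,j)·(7−j)!.
Computing: 5040 − 3600 + 1200 − 240 + 30 − 2 = 2428.

2428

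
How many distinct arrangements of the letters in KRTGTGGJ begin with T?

Fix T in the first position and arrange the remaining 7 letters.
Those 7 letters have G appearing 3 times, giving (7)!/(3!) = 840.

840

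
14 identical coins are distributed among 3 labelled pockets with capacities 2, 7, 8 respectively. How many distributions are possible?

9

Ignoring the caps, the number of non-negative solutions to x_1+…+x_3 = 14 is C(16,2) = 120.
Subtract solutions that violate a single cap (substitute x_i' = x_i − (cap_i+1)): x_1 ≥ 3 gives C(13,2) = 78; x_2 ≥ 8 gives C(8,2) = 28; x_3 ≥ 9 gives C(7,2) = 21. Together 127.
Add back pairs where two caps are both exceeded: 10 + 6 + 0 = 16.
By inclusion–exclusion the count is 120 − 127 + 16 = 9.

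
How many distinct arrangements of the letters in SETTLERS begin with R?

Fix R in the first position and arrange the remaining 7 letters.
Those 7 letters have E appearing twice, S appearing twice, and T appearing twice, giving (7)!/(2!·2!·2!) = 630.

630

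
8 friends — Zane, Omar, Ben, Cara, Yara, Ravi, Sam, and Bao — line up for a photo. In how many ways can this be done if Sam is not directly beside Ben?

There are 8! = 40320 arrangements in all. If Sam and Ben are adjacent, merging them into one block gives 2·(7)! = 10080 arrangements.
Complementary counting: 40320 − 10080 = 30240.

30240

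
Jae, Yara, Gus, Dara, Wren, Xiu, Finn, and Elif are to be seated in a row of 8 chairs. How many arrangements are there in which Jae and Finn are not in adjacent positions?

30240

There are 8! = 40320 arrangements in all. If Jae and Finn are adjacent, merging them into one block gives 2·(7)! = 10080 arrangements.
So 40320 − 10080 = 30240 arrangements keep them apart.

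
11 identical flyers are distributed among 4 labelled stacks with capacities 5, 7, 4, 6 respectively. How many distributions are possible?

By stars and bars, unrestricted non-negative solutions to x_1+…+x_4 = 11 number C(11+3,3) = 364.
Subtract solutions that violate a single cap (substitute x_i' = x_i − (cap_i+1)): x_1 ≥ 6 gives C(8,3) = 56; x_2 ≥ 8 gives C(6,3) = 20; x_3 ≥ 5 gives C(9,3) = 84; x_4 ≥ 7 gives C(7,3) = 35. Together 195.
Add back pairs where two caps are both exceeded: 0 + 1 + 0 + 0 + 0 + 0 = 1.
By inclusion–exclusion the count is 364 − 195 + 1 = 170.

170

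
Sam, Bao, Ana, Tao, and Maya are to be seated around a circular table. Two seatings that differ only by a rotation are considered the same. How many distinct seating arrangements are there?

Around a circle, 5 distinct people have 5!/5 = (4)! = 24 rotationally distinct seatings.

24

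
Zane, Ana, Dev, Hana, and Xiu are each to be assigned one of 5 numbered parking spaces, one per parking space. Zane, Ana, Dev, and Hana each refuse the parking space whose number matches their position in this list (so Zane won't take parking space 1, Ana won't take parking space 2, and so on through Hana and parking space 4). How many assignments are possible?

53

Let Aᵢ (for 1 ≤ i ≤ 4) be the placements that put person i in their forbidden parking space. Any j of these fix j positions, leaving (5−j)! ways to fill the rest, and there are C(4,j) ways to pick which j.
By inclusion–exclusion, the number of valid placements is Σ_{j=0}^{4} (−1)^j C(4,j)·(5−j)!.
Computing: 120 − 96 + 36 − 8 + 1 = 53.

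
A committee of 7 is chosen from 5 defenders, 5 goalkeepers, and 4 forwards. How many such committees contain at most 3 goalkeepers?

Split by how many goalkeepers are chosen (0 through 3).
Sum: C(5,0)·C(9,7) + C(5,1)·C(9,6) + C(5,2)·C(9,5) + C(5,3)·C(9,4) = 36 + 420 + 1260 + 1260 = 2976.

2976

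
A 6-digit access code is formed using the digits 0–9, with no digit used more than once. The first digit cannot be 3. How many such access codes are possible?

The first digit has 10−1 = 9 choices (anything except 3).
The remaining 5 digits are filled from the other 9 symbols without repetition: 9 × 8 × 7 × 6 × 5 = 15120.
Total: 9 × 15120 = 136080.

136080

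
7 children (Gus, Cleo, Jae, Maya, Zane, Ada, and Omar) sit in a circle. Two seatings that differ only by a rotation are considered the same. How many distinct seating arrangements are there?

720

Seat Gus anywhere (absorbing the rotational symmetry), then permute the other 6: (6)! = 720.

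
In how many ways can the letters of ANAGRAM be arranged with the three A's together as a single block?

Treat the 3 copies of A as a single block. The multiset to arrange is then {AAA, G, M, N, R}, 5 items in all.
All 5 items are distinct, so there are (5)! = 120 arrangements.

120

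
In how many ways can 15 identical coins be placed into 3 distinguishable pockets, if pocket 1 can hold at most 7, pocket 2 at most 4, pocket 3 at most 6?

By stars and bars, unrestricted non-negative solutions to x_1+…+x_3 = 15 number C(15+2,2) = 136.
Subtract solutions that violate a single cap (substitute x_i' = x_i − (cap_i+1)): x_1 ≥ 8 gives C(9,2) = 36; x_2 ≥ 5 gives C(12,2) = 66; x_3 ≥ 7 gives C(10,2) = 45. Together 147.
Add back pairs where two caps are both exceeded: 6 + 1 + 10 = 17.
By inclusion–exclusion the count is 136 − 147 + 17 = 6.

6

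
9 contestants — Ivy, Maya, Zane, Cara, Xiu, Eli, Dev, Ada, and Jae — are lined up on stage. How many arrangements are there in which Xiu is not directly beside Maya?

There are 9! = 362880 arrangements in all. If Xiu and Maya are adjacent, merging them into one block gives 2·(8)! = 80640 arrangements.
Complementary counting: 362880 − 80640 = 282240.

282240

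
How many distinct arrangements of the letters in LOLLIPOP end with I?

210

Fix I in the last position and arrange the remaining 7 letters.
Those 7 letters have L appearing 3 times, O appearing twice, and P appearing twice, giving (7)!/(3!·2!·2!) = 210.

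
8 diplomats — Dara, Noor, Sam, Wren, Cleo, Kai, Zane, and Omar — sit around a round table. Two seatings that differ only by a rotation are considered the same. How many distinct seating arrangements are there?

5040

Seat Dara anywhere (absorbing the rotational symmetry), then permute the other 7: (7)! = 5040.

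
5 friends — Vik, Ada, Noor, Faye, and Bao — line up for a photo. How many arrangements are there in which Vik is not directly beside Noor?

Of the 5! = 120 arrangements, those with Vik and Noor adjacent number 2 × 4! = 48 (treat the pair as a block with 2 internal orders).
So 120 − 48 = 72 arrangements keep them apart.

72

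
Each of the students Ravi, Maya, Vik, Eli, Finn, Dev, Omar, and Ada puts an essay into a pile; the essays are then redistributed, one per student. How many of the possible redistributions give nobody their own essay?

14833

Let Aᵢ be the assignments in which student i gets their own essay. We want the size of the complement of A₁∪…∪A_8.
By inclusion–exclusion this is Σ_{j=0}^{8} (−1)^j C(8,j)·(8−j)!.
Computing: 40320 − 40320 + 20160 − 6720 + 1680 − 336 + 56 − 8 + 1 = 14833.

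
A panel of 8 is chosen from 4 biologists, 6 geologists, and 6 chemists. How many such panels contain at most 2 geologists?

3915

Split by how many geologists are chosen (0 through 2).
Sum: C(6,0)·C(10,8) + C(6,1)·C(10,7) + C(6,2)·C(10,6) = 45 + 720 + 3150 = 3915.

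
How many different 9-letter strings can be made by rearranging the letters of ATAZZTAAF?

ATAZZTAAF has 9 letters with A appearing 4 times, T appearing twice, and Z appearing twice.
The number of distinct arrangements is 9!/(4!·2!·2!) = 362880/96 = 3780.

3780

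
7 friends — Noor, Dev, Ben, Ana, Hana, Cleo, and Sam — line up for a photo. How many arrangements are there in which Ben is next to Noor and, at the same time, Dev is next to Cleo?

Treat {Ben,Noor} as one block (2 orders) and {Dev,Cleo} as another (2 orders).
That leaves 5 units to arrange: 2 × 2 × 5! = 4 × 120 = 480.

480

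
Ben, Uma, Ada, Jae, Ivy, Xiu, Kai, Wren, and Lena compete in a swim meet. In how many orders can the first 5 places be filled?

This is an ordered selection of 5 from 9: P(9,5).
That gives 9 × 8 × 7 × 6 × 5 = 15120.

15120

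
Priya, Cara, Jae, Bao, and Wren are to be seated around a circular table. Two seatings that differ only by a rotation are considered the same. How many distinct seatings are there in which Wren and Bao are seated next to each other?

12

Treat {Wren, Bao} as one unit (2 internal orders) and seat the resulting 4 units around the table: (3)! circular arrangements.
So 2 × (3)! = 2 × 6 = 12.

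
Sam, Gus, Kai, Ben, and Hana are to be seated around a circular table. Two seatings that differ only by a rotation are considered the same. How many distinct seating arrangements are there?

24

Around a circle, 5 distinct people have 5!/5 = (4)! = 24 rotationally distinct seatings.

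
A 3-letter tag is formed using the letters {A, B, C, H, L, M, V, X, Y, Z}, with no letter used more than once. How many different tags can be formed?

720

With no repetition, fill the 3 letters in order: 10 choices, then 9, down to 8.
That product is 10 × 9 × 8 = 720.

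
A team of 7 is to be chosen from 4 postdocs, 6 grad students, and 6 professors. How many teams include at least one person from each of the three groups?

Unrestricted: C(16,7) = 11440 ways to pick any 7 of the 16.
Subtract selections that omit an entire group: no postdocs → C(12,7) = 792; no grad students → C(10,7) = 120; no professors → C(10,7) = 120.
Add back selections omitting two groups (i.e. drawn from a single group): C(4,7) + C(6,7) + C(6,7) = 0.
By inclusion–exclusion: 11440 − 1032 + 0 = 10408.

10408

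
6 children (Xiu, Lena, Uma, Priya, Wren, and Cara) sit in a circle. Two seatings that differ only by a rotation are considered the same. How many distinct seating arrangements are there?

Seat Xiu anywhere (absorbing the rotational symmetry), then permute the other 5: (5)! = 120.

120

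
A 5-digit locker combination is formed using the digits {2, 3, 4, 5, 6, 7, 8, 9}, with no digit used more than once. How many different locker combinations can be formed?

6720

Choose and order 5 of the 8 symbols: the first digit has 8 options, the next 7, and so on down to 4.
That product is 8 × 7 × 6 × 5 × 4 = 6720.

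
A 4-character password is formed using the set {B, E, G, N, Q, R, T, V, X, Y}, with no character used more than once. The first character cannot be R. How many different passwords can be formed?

4536

The first character has 10−1 = 9 choices (anything except R).
The remaining 3 characters are filled from the other 9 symbols without repetition: 9 × 8 × 7 = 504.
Total: 9 × 504 = 4536.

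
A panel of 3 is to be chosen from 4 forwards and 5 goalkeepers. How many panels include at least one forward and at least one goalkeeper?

With no constraint there are C(9,3) = 84 possible selections.
Selections missing a whole group: no forwards → C(5,3) = 10; no goalkeepers → C(4,3) = 4.
Both groups omitted at once is impossible, so 84 − 14 = 70.

70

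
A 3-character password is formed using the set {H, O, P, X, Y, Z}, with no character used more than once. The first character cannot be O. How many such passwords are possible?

The first character has 6−1 = 5 choices (anything except O).
The remaining 2 characters are filled from the other 5 symbols without repetition: 5 × 4 = 20.
Total: 5 × 20 = 100.

100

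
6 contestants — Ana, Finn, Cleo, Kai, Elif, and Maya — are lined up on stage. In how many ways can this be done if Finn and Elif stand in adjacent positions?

240

Place the 4 others and the Finn-Elif pair as 5 objects in a line; the pair has 2 internal arrangements.
That gives 2 × 5! = 2 × 120 = 240.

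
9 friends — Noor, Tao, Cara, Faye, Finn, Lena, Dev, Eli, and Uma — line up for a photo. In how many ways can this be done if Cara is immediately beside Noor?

Treat {Cara, Noor} as a single unit. There are 8 units to order, and the pair itself can be ordered 2 ways.
That gives 2 × 8! = 2 × 40320 = 80640.

80640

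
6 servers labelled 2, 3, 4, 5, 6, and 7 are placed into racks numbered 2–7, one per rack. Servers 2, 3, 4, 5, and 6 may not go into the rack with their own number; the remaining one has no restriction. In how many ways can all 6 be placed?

Let Aᵢ (for 2 ≤ i ≤ 6) be the placements that put server i in its forbidden rack. Any j of these fix j positions, leaving (6−j)! ways to fill the rest, and there are C(5,j) ways to pick which j.
By inclusion–exclusion, the number of valid placements is Σ_{j=0}^{5} (−1)^j C(5,j)·(6−j)!.
Computing: 720 − 600 + 240 − 60 + 10 − 1 = 309.

309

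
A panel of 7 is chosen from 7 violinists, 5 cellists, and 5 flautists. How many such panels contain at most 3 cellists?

18282

Split by how many cellists are chosen (0 through 3).
Sum: C(5,0)·C(12,7) + C(5,1)·C(12,6) + C(5,2)·C(12,5) + C(5,3)·C(12,4) = 792 + 4620 + 7920 + 4950 = 18282.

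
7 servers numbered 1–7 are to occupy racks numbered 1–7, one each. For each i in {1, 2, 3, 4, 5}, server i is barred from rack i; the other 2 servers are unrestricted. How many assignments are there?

Let Aᵢ (for 1 ≤ i ≤ 5) be the placements that put server i in its forbidden rack. Any j of these fix j positions, leaving (7−j)! ways to fill the rest, and there are C(5,j) ways to pick which j.
By inclusion–exclusion, the number of valid placements is Σ_{j=0}^{5} (−1)^j C(5,j)·(7−j)!.
Computing: 5040 − 3600 + 1200 − 240 + 30 − 2 = 2428.

2428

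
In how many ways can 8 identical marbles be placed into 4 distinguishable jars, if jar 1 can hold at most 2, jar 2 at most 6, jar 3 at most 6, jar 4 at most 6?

Without the upper bounds there are C(11,3) = 165 ways to split 8 among 4 jars.
Subtract solutions that violate a single cap (substitute x_i' = x_i − (cap_i+1)): x_1 ≥ 3 gives C(8,3) = 56; x_2 ≥ 7 gives C(4,3) = 4; x_3 ≥ 7 gives C(4,3) = 4; x_4 ≥ 7 gives C(4,3) = 4. Together 68.
No two caps can be exceeded simultaneously, so the pair terms are all 0.
By inclusion–exclusion the count is 165 − 68 + 0 = 97.

97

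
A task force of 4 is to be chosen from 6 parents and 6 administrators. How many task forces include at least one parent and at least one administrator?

465

Unrestricted: C(12,4) = 495 ways to pick any 4 of the 12.
Selections missing a whole group: no parents → C(6,4) = 15; no administrators → C(6,4) = 15.
Both groups omitted at once is impossible, so 495 − 30 = 465.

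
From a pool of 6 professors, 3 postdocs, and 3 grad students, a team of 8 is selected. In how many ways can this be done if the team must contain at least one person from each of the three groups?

Unrestricted: C(12,8) = 495 ways to pick any 8 of the 12.
Selections missing a whole group: no professors → C(6,8) = 0; no postdocs → C(9,8) = 9; no grad students → C(9,8) = 9.
Add back selections omitting two groups (i.e. drawn from a single group): C(6,8) + C(3,8) + C(3,8) = 0.
By inclusion–exclusion: 495 − 18 + 0 = 477.

477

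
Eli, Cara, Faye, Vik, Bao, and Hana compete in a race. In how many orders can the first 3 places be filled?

120

This is an ordered selection of 3 from 6: P(6,3).
That gives 6 × 5 × 4 = 120.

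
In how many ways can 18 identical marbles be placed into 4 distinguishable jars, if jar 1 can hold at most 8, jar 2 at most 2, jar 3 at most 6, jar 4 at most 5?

19

By stars and bars, unrestricted non-negative solutions to x_1+…+x_4 = 18 number C(18+3,3) = 1330.
Subtract solutions that violate a single cap (substitute x_i' = x_i − (cap_i+1)): x_1 ≥ 9 gives C(12,3) = 220; x_2 ≥ 3 gives C(18,3) = 816; x_3 ≥ 7 gives C(14,3) = 364; x_4 ≥ 6 gives C(15,3) = 455. Together 1855.
Add back pairs where two caps are both exceeded: 84 + 10 + 20 + 165 + 220 + 56 = 555.
Subtract triples: 0 + 1 + 0 + 10 = 11.
By inclusion–exclusion the count is 1330 − 1855 + 555 − 11 = 19.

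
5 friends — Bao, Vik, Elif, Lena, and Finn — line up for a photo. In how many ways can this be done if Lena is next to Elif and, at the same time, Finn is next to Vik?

Treat {Lena,Elif} as one block (2 orders) and {Finn,Vik} as another (2 orders).
That leaves 3 units to arrange: 2 × 2 × 3! = 4 × 6 = 24.

24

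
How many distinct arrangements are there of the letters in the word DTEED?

Letter multiplicities in DTEED: D×2, E×2, T×1.
The number of distinct arrangements is 5!/(2!·2!) = 120/4 = 30.

30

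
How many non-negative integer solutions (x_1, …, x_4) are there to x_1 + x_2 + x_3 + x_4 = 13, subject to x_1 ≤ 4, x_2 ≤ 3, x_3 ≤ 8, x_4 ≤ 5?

Without the upper bounds there are C(16,3) = 560 ways to split 13 among 4 variables.
Subtract solutions that violate a single cap (substitute x_i' = x_i − (cap_i+1)): x_1 ≥ 5 gives C(11,3) = 165; x_2 ≥ 4 gives C(12,3) = 220; x_3 ≥ 9 gives C(7,3) = 35; x_4 ≥ 6 gives C(10,3) = 120. Together 540.
Add back pairs where two caps are both exceeded: 35 + 0 + 10 + 1 + 20 + 0 = 66.
By inclusion–exclusion the count is 560 − 540 + 66 = 86.

86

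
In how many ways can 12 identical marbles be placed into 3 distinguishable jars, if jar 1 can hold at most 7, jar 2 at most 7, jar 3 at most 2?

12

Ignoring the caps, the number of non-negative solutions to x_1+…+x_3 = 12 is C(14,2) = 91.
Subtract solutions that violate a single cap (substitute x_i' = x_i − (cap_i+1)): x_1 ≥ 8 gives C(6,2) = 15; x_2 ≥ 8 gives C(6,2) = 15; x_3 ≥ 3 gives C(11,2) = 55. Together 85.
Add back pairs where two caps are both exceeded: 0 + 3 + 3 = 6.
By inclusion–exclusion the count is 91 − 85 + 6 = 12.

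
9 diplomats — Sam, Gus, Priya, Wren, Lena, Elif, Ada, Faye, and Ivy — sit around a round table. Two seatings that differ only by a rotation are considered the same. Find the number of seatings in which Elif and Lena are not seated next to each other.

All circular seatings of 9 people number (8)! = 40320.
Seatings with Elif beside Lena: treat them as a block with 2 internal orders, giving 2 × (7)! = 10080.
Subtracting, 40320 − 10080 = 30240.

30240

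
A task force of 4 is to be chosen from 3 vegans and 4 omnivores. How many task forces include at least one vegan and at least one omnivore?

34

Unrestricted: C(7,4) = 35 ways to pick any 4 of the 7.
Subtract selections that omit an entire group: no vegans → C(4,4) = 1; no omnivores → C(3,4) = 0.
Both groups omitted at once is impossible, so 35 − 1 = 34.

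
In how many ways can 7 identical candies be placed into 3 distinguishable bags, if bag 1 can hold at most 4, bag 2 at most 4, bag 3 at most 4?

Without the upper bounds there are C(9,2) = 36 ways to split 7 among 3 bags.
Subtract solutions that violate a single cap (substitute x_i' = x_i − (cap_i+1)): x_1 ≥ 5 gives C(4,2) = 6; x_2 ≥ 5 gives C(4,2) = 6; x_3 ≥ 5 gives C(4,2) = 6. Together 18.
No two caps can be exceeded simultaneously, so the pair terms are all 0.
By inclusion–exclusion the count is 36 − 18 + 0 = 18.

18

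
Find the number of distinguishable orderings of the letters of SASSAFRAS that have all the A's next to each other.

210

Treat the 3 copies of A as a single block. The multiset to arrange is then {AAA, F, R, S, S, S, S}, 7 items in all.
That gives (7)!/(4!) = 210 arrangements.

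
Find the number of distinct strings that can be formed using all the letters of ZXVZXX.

ZXVZXX has 6 letters with X appearing 3 times and Z appearing twice.
Dividing 6! = 720 by 3!·2! = 12 for the repeated letters gives 60.

60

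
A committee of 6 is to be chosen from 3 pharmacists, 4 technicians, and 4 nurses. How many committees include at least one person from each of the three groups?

With no constraint there are C(11,6) = 462 possible selections.
Selections missing a whole group: no pharmacists → C(8,6) = 28; no technicians → C(7,6) = 7; no nurses → C(7,6) = 7.
Add back selections omitting two groups (i.e. drawn from a single group): C(3,6) + C(4,6) + C(4,6) = 0.
By inclusion–exclusion: 462 − 42 + 0 = 420.

420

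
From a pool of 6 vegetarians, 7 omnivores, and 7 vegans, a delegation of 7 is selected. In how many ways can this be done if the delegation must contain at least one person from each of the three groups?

70658

Unrestricted: C(20,7) = 77520 ways to pick any 7 of the 20.
Selections missing a whole group: no vegetarians → C(14,7) = 3432; no omnivores → C(13,7) = 1716; no vegans → C(13,7) = 1716.
Add back selections omitting two groups (i.e. drawn from a single group): C(6,7) + C(7,7) + C(7,7) = 2.
By inclusion–exclusion: 77520 − 6864 + 2 = 70658.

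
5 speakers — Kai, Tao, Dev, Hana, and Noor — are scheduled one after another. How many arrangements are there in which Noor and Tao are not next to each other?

There are 5! = 120 arrangements in all. If Noor and Tao are adjacent, merging them into one block gives 2·(4)! = 48 arrangements.
So 120 − 48 = 72 arrangements keep them apart.

72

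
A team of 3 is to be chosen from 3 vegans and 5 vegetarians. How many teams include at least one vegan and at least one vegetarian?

Total 3-person selections from all 8: C(8,3) = 56.
Subtract selections that omit an entire group: no vegans → C(5,3) = 10; no vegetarians → C(3,3) = 1.
Both groups omitted at once is impossible, so 56 − 11 = 45.

45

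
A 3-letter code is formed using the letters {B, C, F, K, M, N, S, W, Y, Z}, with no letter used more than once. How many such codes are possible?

720

This is a permutation of 3 out of 10: P(10,3) = 10!/7!.
That product is 10 × 9 × 8 = 720.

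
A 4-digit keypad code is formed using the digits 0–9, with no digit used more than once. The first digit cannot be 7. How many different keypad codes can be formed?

The first digit has 10−1 = 9 choices (anything except 7).
The remaining 3 digits are filled from the other 9 symbols without repetition: 9 × 8 × 7 = 504.
Total: 9 × 504 = 4536.

4536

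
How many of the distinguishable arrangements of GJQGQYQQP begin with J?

840

With the first slot taken by J, it remains to arrange the other 8 letters (GQGQYQQP).
Those 8 letters have G appearing twice and Q appearing 4 times, giving (8)!/(4!·2!) = 840.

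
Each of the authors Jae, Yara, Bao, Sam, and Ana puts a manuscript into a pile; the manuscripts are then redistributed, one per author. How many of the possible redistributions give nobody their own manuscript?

44

This is the derangement count D_5: permutations of 5 items with no fixed point.
By inclusion–exclusion this is Σ_{j=0}^{5} (−1)^j C(5,j)·(5−j)!.
Computing: 120 − 120 + 60 − 20 + 5 − 1 = 44.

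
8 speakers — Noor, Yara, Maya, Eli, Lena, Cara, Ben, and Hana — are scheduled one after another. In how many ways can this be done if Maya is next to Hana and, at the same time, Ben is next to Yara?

Treat {Maya,Hana} as one block (2 orders) and {Ben,Yara} as another (2 orders).
That leaves 6 units to arrange: 2 × 2 × 6! = 4 × 720 = 2880.

2880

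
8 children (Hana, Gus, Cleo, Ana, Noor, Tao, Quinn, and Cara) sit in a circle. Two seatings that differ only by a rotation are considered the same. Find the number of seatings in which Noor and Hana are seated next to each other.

1440

Treat {Noor, Hana} as one unit (2 internal orders) and seat the resulting 7 units around the table: (6)! circular arrangements.
So 2 × (6)! = 2 × 720 = 1440.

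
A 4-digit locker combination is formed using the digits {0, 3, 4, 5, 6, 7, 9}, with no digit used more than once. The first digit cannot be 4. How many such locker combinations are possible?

720

The first digit has 7−1 = 6 choices (anything except 4).
The remaining 3 digits are filled from the other 6 symbols without repetition: 6 × 5 × 4 = 120.
Total: 6 × 120 = 720.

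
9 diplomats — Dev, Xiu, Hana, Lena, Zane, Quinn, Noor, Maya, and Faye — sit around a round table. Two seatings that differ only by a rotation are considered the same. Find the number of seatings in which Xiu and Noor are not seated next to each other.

All circular seatings of 9 people number (8)! = 40320.
Those with Xiu next to Noor: fuse the pair into one unit and seat 8 units around a circle — 2·(7)! = 10080.
Subtracting, 40320 − 10080 = 30240.

30240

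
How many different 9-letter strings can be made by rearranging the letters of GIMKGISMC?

45360

The 9 letters of GIMKGISMC have repeats: G appearing twice, I appearing twice, and M appearing twice.
So there are 9! / (2!·2!·2!) = 45360 distinguishable arrangements.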